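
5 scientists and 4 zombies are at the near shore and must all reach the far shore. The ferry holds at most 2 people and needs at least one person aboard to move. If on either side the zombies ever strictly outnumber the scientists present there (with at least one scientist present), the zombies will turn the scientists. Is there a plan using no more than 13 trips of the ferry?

Counting alone: each trip to the far shore takes at most 2 across and each return brings at least 1 back, so after t trips out (and t−1 returns) at most 2t − (t−1) of the 9 are across; that first reaches 9 at t = 8, so at least 15 crossings are needed.
Since 13 < 15, 13 crossings cannot be enough. (The shortest complete plan in fact takes 15:)
1. 2 zombies → the far shore.  (the near shore: 5S 2Z; the far shore: 0S 2Z)
2. 1 zombie ← the near shore.  (the near shore: 5S 3Z; the far shore: 0S 1Z)
3. 2 zombies → the far shore.  (the near shore: 5S 1Z; the far shore: 0S 3Z)
4. 1 zombie ← the near shore.  (the near shore: 5S 2Z; the far shore: 0S 2Z)
5. 2 scientists → the far shore.  (the near shore: 3S 2Z; the far shore: 2S 2Z)
6. 1 zombie ← the near shore.  (the near shore: 3S 3Z; the far shore: 2S 1Z)
7. 1 scientist and 1 zombie → the far shore.  (the near shore: 2S 2Z; the far shore: 3S 2Z)
8. 1 scientist ← the near shore.  (the near shore: 3S 2Z; the far shore: 2S 2Z)
9. 1 scientist and 1 zombie → the far shore.  (the near shore: 2S 1Z; the far shore: 3S 3Z)
10. 1 zombie ← the near shore.  (the near shore: 2S 2Z; the far shore: 3S 2Z)
11. 1 scientist and 1 zombie → the far shore.  (the near shore: 1S 1Z; the far shore: 4S 3Z)
12. 1 scientist ← the near shore.  (the near shore: 2S 1Z; the far shore: 3S 3Z)
13. 1 scientist and 1 zombie → the far shore.  (the near shore: 1S 0Z; the far shore: 4S 4Z)
14. 1 zombie ← the near shore.  (the near shore: 1S 1Z; the far shore: 4S 3Z)
15. 1 scientist and 1 zombie → the far shore.  (the near shore: 0S 0Z; the far shore: 5S 4Z)

No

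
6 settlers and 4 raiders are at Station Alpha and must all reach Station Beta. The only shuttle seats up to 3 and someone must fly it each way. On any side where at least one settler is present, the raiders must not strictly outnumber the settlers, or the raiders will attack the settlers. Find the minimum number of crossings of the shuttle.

9

Counting alone: each trip to Station Beta takes at most 3 across and each return brings at least 1 back, so after t trips out (and t−1 returns) at most 3t − (t−1) of the 10 are across; that first reaches 10 at t = 5, so at least 9 crossings are needed.
The plan below uses exactly 9 crossings, so it is optimal:
1. 2 raiders → Station Beta.  (Station Alpha: 6S 2R; Station Beta: 0S 2R)
2. 1 raider ← Station Alpha.  (Station Alpha: 6S 3R; Station Beta: 0S 1R)
3. 3 raiders → Station Beta.  (Station Alpha: 6S 0R; Station Beta: 0S 4R)
4. 1 raider ← Station Alpha.  (Station Alpha: 6S 1R; Station Beta: 0S 3R)
5. 3 settlers → Station Beta.  (Station Alpha: 3S 1R; Station Beta: 3S 3R)
6. 1 raider ← Station Alpha.  (Station Alpha: 3S 2R; Station Beta: 3S 2R)
7. 1 settler and 2 raiders → Station Beta.  (Station Alpha: 2S 0R; Station Beta: 4S 4R)
8. 1 raider ← Station Alpha.  (Station Alpha: 2S 1R; Station Beta: 4S 3R)
9. 2 settlers and 1 raider → Station Beta.  (Station Alpha: 0S 0R; Station Beta: 6S 4R)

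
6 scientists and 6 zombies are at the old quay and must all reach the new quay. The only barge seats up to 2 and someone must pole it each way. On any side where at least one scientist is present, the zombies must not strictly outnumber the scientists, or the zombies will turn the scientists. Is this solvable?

No

Following every safe sequence of crossings from the start, the most of the 12 that can be at the new quay as the barge arrives there on crossings 1, 3, 5, 7, 9 is 2, 3, 4, 5, 6 respectively; the best ever achieved is 6 of 12.
From crossing 11 on, no configuration arises that was not already reachable earlier: only 15 distinct safe configurations (who is on which side, and where the barge is) can ever be reached, none of them has everyone across, and every continuation just revisits them. They are: 0 scientists + 0 zombies across (barge back at the start); 0 scientists + 1 zombie across (barge there); 0 scientists + 1 zombie across (barge back at the start); 0 scientists + 2 zombies across (barge there); 0 scientists + 2 zombies across (barge back at the start); 0 scientists + 3 zombies across (barge there); 0 scientists + 3 zombies across (barge back at the start); 0 scientists + 4 zombies across (barge there); 0 scientists + 4 zombies across (barge back at the start); 0 scientists + 5 zombies across (barge there); 0 scientists + 5 zombies across (barge back at the start); 0 scientists + 6 zombies across (barge there); 1 scientist + 1 zombie across (barge there); 1 scientist + 1 zombie across (barge back at the start); 2 scientists + 2 zombies across (barge there). So no valid plan exists.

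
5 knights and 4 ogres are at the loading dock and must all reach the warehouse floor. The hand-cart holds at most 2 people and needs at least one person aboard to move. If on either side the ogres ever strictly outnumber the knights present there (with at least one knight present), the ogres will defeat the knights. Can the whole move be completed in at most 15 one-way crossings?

Yes

Yes — this plan uses 15 crossings (≤ 15):
1. 2 ogres → the warehouse floor.  (the loading dock: 5K 2O; the warehouse floor: 0K 2O)
2. 1 ogre ← the loading dock.  (the loading dock: 5K 3O; the warehouse floor: 0K 1O)
3. 2 ogres → the warehouse floor.  (the loading dock: 5K 1O; the warehouse floor: 0K 3O)
4. 1 ogre ← the loading dock.  (the loading dock: 5K 2O; the warehouse floor: 0K 2O)
5. 2 knights → the warehouse floor.  (the loading dock: 3K 2O; the warehouse floor: 2K 2O)
6. 1 ogre ← the loading dock.  (the loading dock: 3K 3O; the warehouse floor: 2K 1O)
7. 1 knight and 1 ogre → the warehouse floor.  (the loading dock: 2K 2O; the warehouse floor: 3K 2O)
8. 1 knight ← the loading dock.  (the loading dock: 3K 2O; the warehouse floor: 2K 2O)
9. 1 knight and 1 ogre → the warehouse floor.  (the loading dock: 2K 1O; the warehouse floor: 3K 3O)
10. 1 ogre ← the loading dock.  (the loading dock: 2K 2O; the warehouse floor: 3K 2O)
11. 1 knight and 1 ogre → the warehouse floor.  (the loading dock: 1K 1O; the warehouse floor: 4K 3O)
12. 1 knight ← the loading dock.  (the loading dock: 2K 1O; the warehouse floor: 3K 3O)
13. 1 knight and 1 ogre → the warehouse floor.  (the loading dock: 1K 0O; the warehouse floor: 4K 4O)
14. 1 ogre ← the loading dock.  (the loading dock: 1K 1O; the warehouse floor: 4K 3O)
15. 1 knight and 1 ogre → the warehouse floor.  (the loading dock: 0K 0O; the warehouse floor: 5K 4O)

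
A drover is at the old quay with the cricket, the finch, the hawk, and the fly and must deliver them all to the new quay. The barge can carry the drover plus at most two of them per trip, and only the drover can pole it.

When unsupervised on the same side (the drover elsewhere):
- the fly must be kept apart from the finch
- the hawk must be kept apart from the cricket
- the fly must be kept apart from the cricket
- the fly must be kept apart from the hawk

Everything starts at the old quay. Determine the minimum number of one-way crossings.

5

Counting alone: the drover can take at most 2 across per trip to the new quay, so moving all 4 needs at least 2 loaded trips out, with a return between consecutive ones — at least 3 crossings.
The safety rule pushes this higher. Following every safe sequence of crossings, the most of the 4 that can be at the new quay as the barge arrives there on crossing 3 is 3 — never all 4.
So no plan with fewer than 5 crossings exists, and this one achieves 5:
1. Drover goes to the new quay with the cricket and the fly.  [the old quay: the finch, the hawk | the new quay: the cricket, the fly]
2. Drover goes back to the old quay with the cricket.  [the old quay: the cricket, the finch, the hawk | the new quay: the fly]
3. Drover goes to the new quay with the cricket and the finch.  [the old quay: the hawk | the new quay: the cricket, the finch, the fly]
4. Drover goes back to the old quay with the fly.  [the old quay: the fly, the hawk | the new quay: the cricket, the finch]
5. Drover goes to the new quay with the fly and the hawk.  [the old quay: — | the new quay: the cricket, the finch, the fly, the hawk]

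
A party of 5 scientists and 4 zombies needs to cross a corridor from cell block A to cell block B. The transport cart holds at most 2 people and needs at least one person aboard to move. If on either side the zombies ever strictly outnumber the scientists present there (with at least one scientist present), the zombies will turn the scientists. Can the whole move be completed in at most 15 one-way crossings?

Yes

Yes — this plan uses 15 crossings (≤ 15):
1. 2 zombies → cell block B.  (cell block A: 5S 2Z; cell block B: 0S 2Z)
2. 1 zombie ← cell block A.  (cell block A: 5S 3Z; cell block B: 0S 1Z)
3. 2 zombies → cell block B.  (cell block A: 5S 1Z; cell block B: 0S 3Z)
4. 1 zombie ← cell block A.  (cell block A: 5S 2Z; cell block B: 0S 2Z)
5. 2 scientists → cell block B.  (cell block A: 3S 2Z; cell block B: 2S 2Z)
6. 1 zombie ← cell block A.  (cell block A: 3S 3Z; cell block B: 2S 1Z)
7. 1 scientist and 1 zombie → cell block B.  (cell block A: 2S 2Z; cell block B: 3S 2Z)
8. 1 scientist ← cell block A.  (cell block A: 3S 2Z; cell block B: 2S 2Z)
9. 1 scientist and 1 zombie → cell block B.  (cell block A: 2S 1Z; cell block B: 3S 3Z)
10. 1 zombie ← cell block A.  (cell block A: 2S 2Z; cell block B: 3S 2Z)
11. 1 scientist and 1 zombie → cell block B.  (cell block A: 1S 1Z; cell block B: 4S 3Z)
12. 1 scientist ← cell block A.  (cell block A: 2S 1Z; cell block B: 3S 3Z)
13. 1 scientist and 1 zombie → cell block B.  (cell block A: 1S 0Z; cell block B: 4S 4Z)
14. 1 zombie ← cell block A.  (cell block A: 1S 1Z; cell block B: 4S 3Z)
15. 1 scientist and 1 zombie → cell block B.  (cell block A: 0S 0Z; cell block B: 5S 4Z)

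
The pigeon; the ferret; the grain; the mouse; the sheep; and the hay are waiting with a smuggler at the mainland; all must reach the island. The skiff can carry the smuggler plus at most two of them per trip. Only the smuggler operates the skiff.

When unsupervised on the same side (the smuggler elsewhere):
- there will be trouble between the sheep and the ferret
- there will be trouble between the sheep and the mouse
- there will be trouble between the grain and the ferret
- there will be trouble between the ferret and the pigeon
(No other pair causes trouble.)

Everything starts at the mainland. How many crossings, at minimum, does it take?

Counting alone: the smuggler can take at most 2 across per trip to the island, so moving all 6 needs at least 3 loaded trips out, with a return between consecutive ones — at least 5 crossings.
The safety rule pushes this higher. Following every safe sequence of crossings, the most of the 6 that can be at the island as the skiff arrives there on crossing 5 is 5 — never all 6.
So no plan with fewer than 7 crossings exists, and this one achieves 7:
1. Smuggler goes to the island with the ferret and the mouse.  [the mainland: the grain, the hay, the pigeon, the sheep | the island: the ferret, the mouse]
2. Smuggler goes back to the mainland alone.  [the mainland: the grain, the hay, the pigeon, the sheep | the island: the ferret, the mouse]
3. Smuggler goes to the island with the hay.  [the mainland: the grain, the pigeon, the sheep | the island: the ferret, the hay, the mouse]
4. Smuggler goes back to the mainland alone.  [the mainland: the grain, the pigeon, the sheep | the island: the ferret, the hay, the mouse]
5. Smuggler goes to the island with the grain and the pigeon.  [the mainland: the sheep | the island: the ferret, the grain, the hay, the mouse, the pigeon]
6. Smuggler goes back to the mainland with the ferret.  [the mainland: the ferret, the sheep | the island: the grain, the hay, the mouse, the pigeon]
7. Smuggler goes to the island with the ferret and the sheep.  [the mainland: — | the island: the ferret, the grain, the hay, the mouse, the pigeon, the sheep]

7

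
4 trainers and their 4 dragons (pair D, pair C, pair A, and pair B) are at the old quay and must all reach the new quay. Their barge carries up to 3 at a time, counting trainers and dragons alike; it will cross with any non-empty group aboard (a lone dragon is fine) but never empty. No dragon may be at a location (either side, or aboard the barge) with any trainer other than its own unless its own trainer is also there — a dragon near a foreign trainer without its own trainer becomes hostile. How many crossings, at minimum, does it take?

Counting alone: each trip to the new quay takes at most 3 across and each return brings at least 1 back, so after t trips out (and t−1 returns) at most 3t − (t−1) of the 8 are across; that first reaches 8 at t = 4, so at least 7 crossings are needed.
The safety rule pushes this higher. Following every safe sequence of crossings, the most of the 8 that can be at the new quay as the barge arrives there on crossing 7 is 7 — never all 8.
So no plan with fewer than 9 crossings exists, and this one achieves 9:
1. dragon D and trainer D cross → the new quay.
2. trainer D crosses ← the old quay.
3. dragon C, trainer C, and trainer D cross → the new quay.
4. dragon D and trainer D cross ← the old quay.
5. trainer A, trainer B, and trainer D cross → the new quay.
6. dragon C crosses ← the old quay.
7. dragon C and dragon D cross → the new quay.
8. dragon D crosses ← the old quay.
9. dragon A, dragon B, and dragon D cross → the new quay.

9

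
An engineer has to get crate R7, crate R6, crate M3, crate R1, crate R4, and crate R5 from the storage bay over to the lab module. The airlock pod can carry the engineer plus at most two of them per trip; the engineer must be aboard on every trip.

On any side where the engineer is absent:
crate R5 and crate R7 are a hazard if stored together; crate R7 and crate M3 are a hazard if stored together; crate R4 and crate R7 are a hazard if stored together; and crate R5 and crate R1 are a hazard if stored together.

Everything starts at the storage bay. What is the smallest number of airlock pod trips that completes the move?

Counting alone: the engineer can take at most 2 across per trip to the lab module, so moving all 6 needs at least 3 loaded trips out, with a return between consecutive ones — at least 5 crossings.
The safety rule pushes this higher. Following every safe sequence of crossings, the most of the 6 that can be at the lab module as the airlock pod arrives there on crossing 5 is 5 — never all 6.
So no plan with fewer than 7 crossings exists, and this one achieves 7:
1. Engineer goes to the lab module with crate R1 and crate R7.
2. Engineer goes back to the storage bay alone.
3. Engineer goes to the lab module with crate R6.
4. Engineer goes back to the storage bay alone.
5. Engineer goes to the lab module with crate M3 and crate R4.
6. Engineer goes back to the storage bay with crate R7.
7. Engineer goes to the lab module with crate R5 and crate R7.

7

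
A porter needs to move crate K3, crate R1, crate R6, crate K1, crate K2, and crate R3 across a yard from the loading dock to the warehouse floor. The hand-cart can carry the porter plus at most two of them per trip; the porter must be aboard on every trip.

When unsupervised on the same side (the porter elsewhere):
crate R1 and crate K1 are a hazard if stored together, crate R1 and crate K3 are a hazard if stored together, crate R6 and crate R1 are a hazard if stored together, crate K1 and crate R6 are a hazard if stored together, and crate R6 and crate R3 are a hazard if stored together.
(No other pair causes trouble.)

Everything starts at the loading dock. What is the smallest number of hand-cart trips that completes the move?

Counting alone: the porter can take at most 2 across per trip to the warehouse floor, so moving all 6 needs at least 3 loaded trips out, with a return between consecutive ones — at least 5 crossings.
The safety rule pushes this higher. Following every safe sequence of crossings, the most of the 6 that can be at the warehouse floor as the hand-cart arrives there on crossings 5, 7 is 4, 5 respectively — never all 6.
So no plan with fewer than 9 crossings exists, and this one achieves 9:
1. Porter goes to the warehouse floor with crate R1 and crate R6.
2. Porter goes back to the loading dock with crate R1.
3. Porter goes to the warehouse floor with crate K3 and crate R1.
4. Porter goes back to the loading dock with crate R1.
5. Porter goes to the warehouse floor with crate K2 and crate R1.
6. Porter goes back to the loading dock with crate R1.
7. Porter goes to the warehouse floor with crate K1 and crate R3.
8. Porter goes back to the loading dock with crate R6.
9. Porter goes to the warehouse floor with crate R1 and crate R6.

9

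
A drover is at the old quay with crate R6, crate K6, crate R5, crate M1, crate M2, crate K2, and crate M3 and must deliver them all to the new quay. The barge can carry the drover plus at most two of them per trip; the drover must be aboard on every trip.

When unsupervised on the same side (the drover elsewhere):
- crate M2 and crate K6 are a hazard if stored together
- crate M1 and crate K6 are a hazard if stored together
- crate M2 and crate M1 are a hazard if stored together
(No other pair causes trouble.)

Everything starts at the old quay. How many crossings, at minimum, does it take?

11

Counting alone: the drover can take at most 2 across per trip to the new quay, so moving all 7 needs at least 4 loaded trips out, with a return between consecutive ones — at least 7 crossings.
The safety rule pushes this higher. Following every safe sequence of crossings, the most of the 7 that can be at the new quay as the barge arrives there on crossings 7, 9 is 5, 6 respectively — never all 7.
So no plan with fewer than 11 crossings exists, and this one achieves 11:
1. Drover goes to the new quay with crate K6 and crate M1.  [the old quay: crate K2, crate M2, crate M3, crate R5, crate R6 | the new quay: crate K6, crate M1]
2. Drover goes back to the old quay with crate K6.  [the old quay: crate K2, crate K6, crate M2, crate M3, crate R5, crate R6 | the new quay: crate M1]
3. Drover goes to the new quay with crate K6 and crate R6.  [the old quay: crate K2, crate M2, crate M3, crate R5 | the new quay: crate K6, crate M1, crate R6]
4. Drover goes back to the old quay with crate K6.  [the old quay: crate K2, crate K6, crate M2, crate M3, crate R5 | the new quay: crate M1, crate R6]
5. Drover goes to the new quay with crate K6 and crate R5.  [the old quay: crate K2, crate M2, crate M3 | the new quay: crate K6, crate M1, crate R5, crate R6]
6. Drover goes back to the old quay with crate K6.  [the old quay: crate K2, crate K6, crate M2, crate M3 | the new quay: crate M1, crate R5, crate R6]
7. Drover goes to the new quay with crate K2 and crate K6.  [the old quay: crate M2, crate M3 | the new quay: crate K2, crate K6, crate M1, crate R5, crate R6]
8. Drover goes back to the old quay with crate K6.  [the old quay: crate K6, crate M2, crate M3 | the new quay: crate K2, crate M1, crate R5, crate R6]
9. Drover goes to the new quay with crate K6 and crate M3.  [the old quay: crate M2 | the new quay: crate K2, crate K6, crate M1, crate M3, crate R5, crate R6]
10. Drover goes back to the old quay with crate K6.  [the old quay: crate K6, crate M2 | the new quay: crate K2, crate M1, crate M3, crate R5, crate R6]
11. Drover goes to the new quay with crate K6 and crate M2.  [the old quay: — | the new quay: crate K2, crate K6, crate M1, crate M2, crate M3, crate R5, crate R6]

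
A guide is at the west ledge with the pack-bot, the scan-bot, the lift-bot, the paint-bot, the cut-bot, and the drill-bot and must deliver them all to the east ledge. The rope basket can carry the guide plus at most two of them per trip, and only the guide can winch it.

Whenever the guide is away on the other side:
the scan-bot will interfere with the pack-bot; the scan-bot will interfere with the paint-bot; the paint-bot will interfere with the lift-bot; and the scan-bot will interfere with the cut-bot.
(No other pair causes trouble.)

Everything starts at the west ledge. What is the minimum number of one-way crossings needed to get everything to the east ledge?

Counting alone: the guide can take at most 2 across per trip to the east ledge, so moving all 6 needs at least 3 loaded trips out, with a return between consecutive ones — at least 5 crossings.
The safety rule pushes this higher. Following every safe sequence of crossings, the most of the 6 that can be at the east ledge as the rope basket arrives there on crossing 5 is 5 — never all 6.
So no plan with fewer than 7 crossings exists, and this one achieves 7:
1. Guide goes to the east ledge with the lift-bot and the scan-bot.  [the west ledge: the cut-bot, the drill-bot, the pack-bot, the paint-bot | the east ledge: the lift-bot, the scan-bot]
2. Guide goes back to the west ledge alone.  [the west ledge: the cut-bot, the drill-bot, the pack-bot, the paint-bot | the east ledge: the lift-bot, the scan-bot]
3. Guide goes to the east ledge with the drill-bot.  [the west ledge: the cut-bot, the pack-bot, the paint-bot | the east ledge: the drill-bot, the lift-bot, the scan-bot]
4. Guide goes back to the west ledge alone.  [the west ledge: the cut-bot, the pack-bot, the paint-bot | the east ledge: the drill-bot, the lift-bot, the scan-bot]
5. Guide goes to the east ledge with the cut-bot and the pack-bot.  [the west ledge: the paint-bot | the east ledge: the cut-bot, the drill-bot, the lift-bot, the pack-bot, the scan-bot]
6. Guide goes back to the west ledge with the scan-bot.  [the west ledge: the paint-bot, the scan-bot | the east ledge: the cut-bot, the drill-bot, the lift-bot, the pack-bot]
7. Guide goes to the east ledge with the paint-bot and the scan-bot.  [the west ledge: — | the east ledge: the cut-bot, the drill-bot, the lift-bot, the pack-bot, the paint-bot, the scan-bot]

7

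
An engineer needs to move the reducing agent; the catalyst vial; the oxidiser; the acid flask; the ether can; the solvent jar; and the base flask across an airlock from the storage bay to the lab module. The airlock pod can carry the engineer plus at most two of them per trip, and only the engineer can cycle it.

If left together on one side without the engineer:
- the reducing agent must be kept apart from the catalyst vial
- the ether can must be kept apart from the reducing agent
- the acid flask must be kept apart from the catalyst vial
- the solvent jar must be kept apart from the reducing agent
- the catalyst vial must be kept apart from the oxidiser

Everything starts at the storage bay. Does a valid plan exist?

Yes

1. Engineer goes to the lab module with the catalyst vial and the reducing agent.  [the storage bay: the acid flask, the base flask, the ether can, the oxidiser, the solvent jar | the lab module: the catalyst vial, the reducing agent]
2. Engineer goes back to the storage bay with the reducing agent.  [the storage bay: the acid flask, the base flask, the ether can, the oxidiser, the reducing agent, the solvent jar | the lab module: the catalyst vial]
3. Engineer goes to the lab module with the oxidiser and the reducing agent.  [the storage bay: the acid flask, the base flask, the ether can, the solvent jar | the lab module: the catalyst vial, the oxidiser, the reducing agent]
4. Engineer goes back to the storage bay with the catalyst vial.  [the storage bay: the acid flask, the base flask, the catalyst vial, the ether can, the solvent jar | the lab module: the oxidiser, the reducing agent]
5. Engineer goes to the lab module with the acid flask and the base flask.  [the storage bay: the catalyst vial, the ether can, the solvent jar | the lab module: the acid flask, the base flask, the oxidiser, the reducing agent]
6. Engineer goes back to the storage bay alone.  [the storage bay: the catalyst vial, the ether can, the solvent jar | the lab module: the acid flask, the base flask, the oxidiser, the reducing agent]
7. Engineer goes to the lab module with the ether can and the solvent jar.  [the storage bay: the catalyst vial | the lab module: the acid flask, the base flask, the ether can, the oxidiser, the reducing agent, the solvent jar]
8. Engineer goes back to the storage bay with the reducing agent.  [the storage bay: the catalyst vial, the reducing agent | the lab module: the acid flask, the base flask, the ether can, the oxidiser, the solvent jar]
9. Engineer goes to the lab module with the catalyst vial and the reducing agent.  [the storage bay: — | the lab module: the acid flask, the base flask, the catalyst vial, the ether can, the oxidiser, the reducing agent, the solvent jar]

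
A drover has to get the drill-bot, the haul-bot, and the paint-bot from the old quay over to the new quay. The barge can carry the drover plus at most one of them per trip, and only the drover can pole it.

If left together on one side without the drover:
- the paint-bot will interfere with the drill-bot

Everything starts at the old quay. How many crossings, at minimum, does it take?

5

Counting alone: the drover can take at most 1 across per trip to the new quay, so moving all 3 needs at least 3 loaded trips out, with a return between consecutive ones — at least 5 crossings.
The plan below uses exactly 5 crossings, so it is optimal:
1. Drover goes to the new quay with the drill-bot.  [the old quay: the haul-bot, the paint-bot | the new quay: the drill-bot]
2. Drover goes back to the old quay alone.  [the old quay: the haul-bot, the paint-bot | the new quay: the drill-bot]
3. Drover goes to the new quay with the haul-bot.  [the old quay: the paint-bot | the new quay: the drill-bot, the haul-bot]
4. Drover goes back to the old quay alone.  [the old quay: the paint-bot | the new quay: the drill-bot, the haul-bot]
5. Drover goes to the new quay with the paint-bot.  [the old quay: — | the new quay: the drill-bot, the haul-bot, the paint-bot]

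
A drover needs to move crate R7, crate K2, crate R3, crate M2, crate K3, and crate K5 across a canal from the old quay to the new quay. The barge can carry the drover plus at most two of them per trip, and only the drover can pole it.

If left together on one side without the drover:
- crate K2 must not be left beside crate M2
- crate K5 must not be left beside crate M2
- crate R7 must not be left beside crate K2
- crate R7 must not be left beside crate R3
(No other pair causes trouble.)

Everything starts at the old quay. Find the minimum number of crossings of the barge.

Counting alone: the drover can take at most 2 across per trip to the new quay, so moving all 6 needs at least 3 loaded trips out, with a return between consecutive ones — at least 5 crossings.
The safety rule pushes this higher. Following every safe sequence of crossings, the most of the 6 that can be at the new quay as the barge arrives there on crossing 5 is 5 — never all 6.
So no plan with fewer than 7 crossings exists, and this one achieves 7:
1. Drover goes to the new quay with crate M2 and crate R7.  [the old quay: crate K2, crate K3, crate K5, crate R3 | the new quay: crate M2, crate R7]
2. Drover goes back to the old quay alone.  [the old quay: crate K2, crate K3, crate K5, crate R3 | the new quay: crate M2, crate R7]
3. Drover goes to the new quay with crate K2 and crate R3.  [the old quay: crate K3, crate K5 | the new quay: crate K2, crate M2, crate R3, crate R7]
4. Drover goes back to the old quay with crate M2 and crate R7.  [the old quay: crate K3, crate K5, crate M2, crate R7 | the new quay: crate K2, crate R3]
5. Drover goes to the new quay with crate K3 and crate K5.  [the old quay: crate M2, crate R7 | the new quay: crate K2, crate K3, crate K5, crate R3]
6. Drover goes back to the old quay alone.  [the old quay: crate M2, crate R7 | the new quay: crate K2, crate K3, crate K5, crate R3]
7. Drover goes to the new quay with crate M2 and crate R7.  [the old quay: — | the new quay: crate K2, crate K3, crate K5, crate M2, crate R3, crate R7]

7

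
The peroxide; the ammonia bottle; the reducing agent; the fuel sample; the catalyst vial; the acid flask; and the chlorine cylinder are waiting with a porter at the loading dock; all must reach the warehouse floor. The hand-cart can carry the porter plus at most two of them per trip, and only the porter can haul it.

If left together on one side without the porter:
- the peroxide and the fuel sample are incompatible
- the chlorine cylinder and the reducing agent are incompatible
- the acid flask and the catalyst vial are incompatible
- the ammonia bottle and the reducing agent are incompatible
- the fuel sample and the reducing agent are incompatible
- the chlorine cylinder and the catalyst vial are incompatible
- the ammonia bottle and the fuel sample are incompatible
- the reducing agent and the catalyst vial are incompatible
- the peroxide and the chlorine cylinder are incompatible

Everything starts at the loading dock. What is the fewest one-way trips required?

Whatever the first load, the items left behind include a forbidden pair without the porter. No opening move is safe, so no plan exists.

impossible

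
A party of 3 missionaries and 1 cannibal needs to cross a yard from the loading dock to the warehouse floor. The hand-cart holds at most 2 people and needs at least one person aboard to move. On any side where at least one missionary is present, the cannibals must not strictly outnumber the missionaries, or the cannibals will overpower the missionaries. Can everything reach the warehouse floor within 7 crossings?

Yes

Yes — this plan uses 5 crossings (≤ 7):
1. 1 missionary and 1 cannibal → the warehouse floor.  (the loading dock: 2M 0C; the warehouse floor: 1M 1C)
2. 1 cannibal ← the loading dock.  (the loading dock: 2M 1C; the warehouse floor: 1M 0C)
3. 1 missionary and 1 cannibal → the warehouse floor.  (the loading dock: 1M 0C; the warehouse floor: 2M 1C)
4. 1 cannibal ← the loading dock.  (the loading dock: 1M 1C; the warehouse floor: 2M 0C)
5. 1 missionary and 1 cannibal → the warehouse floor.  (the loading dock: 0M 0C; the warehouse floor: 3M 1C)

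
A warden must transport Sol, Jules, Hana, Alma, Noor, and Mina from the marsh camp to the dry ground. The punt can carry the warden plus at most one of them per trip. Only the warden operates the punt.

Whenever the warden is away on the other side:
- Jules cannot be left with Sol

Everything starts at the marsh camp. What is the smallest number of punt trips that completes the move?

Counting alone: the warden can take at most 1 across per trip to the dry ground, so moving all 6 needs at least 6 loaded trips out, with a return between consecutive ones — at least 11 crossings.
The plan below uses exactly 11 crossings, so it is optimal:
1. Warden goes to the dry ground with Sol.  [the marsh camp: Alma, Hana, Jules, Mina, Noor | the dry ground: Sol]
2. Warden goes back to the marsh camp alone.  [the marsh camp: Alma, Hana, Jules, Mina, Noor | the dry ground: Sol]
3. Warden goes to the dry ground with Hana.  [the marsh camp: Alma, Jules, Mina, Noor | the dry ground: Hana, Sol]
4. Warden goes back to the marsh camp alone.  [the marsh camp: Alma, Jules, Mina, Noor | the dry ground: Hana, Sol]
5. Warden goes to the dry ground with Alma.  [the marsh camp: Jules, Mina, Noor | the dry ground: Alma, Hana, Sol]
6. Warden goes back to the marsh camp alone.  [the marsh camp: Jules, Mina, Noor | the dry ground: Alma, Hana, Sol]
7. Warden goes to the dry ground with Noor.  [the marsh camp: Jules, Mina | the dry ground: Alma, Hana, Noor, Sol]
8. Warden goes back to the marsh camp alone.  [the marsh camp: Jules, Mina | the dry ground: Alma, Hana, Noor, Sol]
9. Warden goes to the dry ground with Mina.  [the marsh camp: Jules | the dry ground: Alma, Hana, Mina, Noor, Sol]
10. Warden goes back to the marsh camp alone.  [the marsh camp: Jules | the dry ground: Alma, Hana, Mina, Noor, Sol]
11. Warden goes to the dry ground with Jules.  [the marsh camp: — | the dry ground: Alma, Hana, Jules, Mina, Noor, Sol]

11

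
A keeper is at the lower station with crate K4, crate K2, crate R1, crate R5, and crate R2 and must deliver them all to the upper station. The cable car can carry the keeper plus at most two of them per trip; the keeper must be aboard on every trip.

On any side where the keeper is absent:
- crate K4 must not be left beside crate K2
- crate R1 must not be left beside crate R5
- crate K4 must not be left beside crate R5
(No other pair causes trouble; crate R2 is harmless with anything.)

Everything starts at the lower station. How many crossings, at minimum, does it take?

Counting alone: the keeper can take at most 2 across per trip to the upper station, so moving all 5 needs at least 3 loaded trips out, with a return between consecutive ones — at least 5 crossings.
The plan below uses exactly 5 crossings, so it is optimal:
1. Keeper goes to the upper station with crate K4 and crate R1.
2. Keeper goes back to the lower station alone.
3. Keeper goes to the upper station with crate R2.
4. Keeper goes back to the lower station alone.
5. Keeper goes to the upper station with crate K2 and crate R5.

5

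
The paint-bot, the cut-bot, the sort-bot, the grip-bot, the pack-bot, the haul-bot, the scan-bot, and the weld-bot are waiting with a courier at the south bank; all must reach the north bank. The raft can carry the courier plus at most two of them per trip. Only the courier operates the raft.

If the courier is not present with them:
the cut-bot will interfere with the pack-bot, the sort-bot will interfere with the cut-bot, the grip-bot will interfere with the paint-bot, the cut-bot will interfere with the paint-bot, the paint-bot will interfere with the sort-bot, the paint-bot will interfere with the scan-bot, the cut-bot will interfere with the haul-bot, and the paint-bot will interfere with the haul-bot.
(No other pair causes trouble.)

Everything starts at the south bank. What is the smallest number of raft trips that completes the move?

Counting alone: the courier can take at most 2 across per trip to the north bank, so moving all 8 needs at least 4 loaded trips out, with a return between consecutive ones — at least 7 crossings.
The safety rule pushes this higher. Following every safe sequence of crossings, the most of the 8 that can be at the north bank as the raft arrives there on crossings 7, 9, 11 is 5, 6, 7 respectively — never all 8.
So no plan with fewer than 13 crossings exists, and this one achieves 13:
1. Courier goes to the north bank with the cut-bot and the paint-bot.
2. Courier goes back to the south bank with the paint-bot.
3. Courier goes to the north bank with the grip-bot and the paint-bot.
4. Courier goes back to the south bank with the paint-bot.
5. Courier goes to the north bank with the paint-bot and the scan-bot.
6. Courier goes back to the south bank with the paint-bot.
7. Courier goes to the north bank with the paint-bot and the weld-bot.
8. Courier goes back to the south bank with the paint-bot.
9. Courier goes to the north bank with the haul-bot and the sort-bot.
10. Courier goes back to the south bank with the cut-bot.
11. Courier goes to the north bank with the pack-bot and the paint-bot.
12. Courier goes back to the south bank with the paint-bot.
13. Courier goes to the north bank with the cut-bot and the paint-bot.

13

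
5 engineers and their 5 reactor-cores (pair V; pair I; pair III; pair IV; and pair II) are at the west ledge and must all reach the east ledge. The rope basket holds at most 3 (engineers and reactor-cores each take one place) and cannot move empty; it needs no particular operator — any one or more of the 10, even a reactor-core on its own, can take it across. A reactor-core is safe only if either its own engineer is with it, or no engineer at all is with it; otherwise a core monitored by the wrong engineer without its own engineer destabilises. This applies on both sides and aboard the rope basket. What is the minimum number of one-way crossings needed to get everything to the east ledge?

Counting alone: each trip to the east ledge takes at most 3 across and each return brings at least 1 back, so after t trips out (and t−1 returns) at most 3t − (t−1) of the 10 are across; that first reaches 10 at t = 5, so at least 9 crossings are needed.
The safety rule pushes this higher. Following every safe sequence of crossings, the most of the 10 that can be at the east ledge as the rope basket arrives there on crossing 9 is 9 — never all 10.
So no plan with fewer than 11 crossings exists, and this one achieves 11:
1. engineer V and reactor-core V cross → the east ledge.
2. engineer V crosses ← the west ledge.
3. reactor-core I, reactor-core III, and reactor-core IV cross → the east ledge.
4. reactor-core V crosses ← the west ledge.
5. engineer I, engineer III, and engineer IV cross → the east ledge.
6. engineer I and reactor-core I cross ← the west ledge.
7. engineer I, engineer II, and engineer V cross → the east ledge.
8. reactor-core III crosses ← the west ledge.
9. reactor-core I and reactor-core V cross → the east ledge.
10. reactor-core V crosses ← the west ledge.
11. reactor-core II, reactor-core III, and reactor-core V cross → the east ledge.

11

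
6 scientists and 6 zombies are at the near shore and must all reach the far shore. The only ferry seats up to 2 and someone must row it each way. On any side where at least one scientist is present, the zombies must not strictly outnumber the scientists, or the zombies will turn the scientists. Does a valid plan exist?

No

Following every safe sequence of crossings from the start, the most of the 12 that can be at the far shore as the ferry arrives there on crossings 1, 3, 5, 7, 9 is 2, 3, 4, 5, 6 respectively; the best ever achieved is 6 of 12.
From crossing 11 on, no configuration arises that was not already reachable earlier: only 15 distinct safe configurations (who is on which side, and where the ferry is) can ever be reached, none of them has everyone across, and every continuation just revisits them. They are: 0 scientists + 0 zombies across (ferry back at the start); 0 scientists + 1 zombie across (ferry there); 0 scientists + 1 zombie across (ferry back at the start); 0 scientists + 2 zombies across (ferry there); 0 scientists + 2 zombies across (ferry back at the start); 0 scientists + 3 zombies across (ferry there); 0 scientists + 3 zombies across (ferry back at the start); 0 scientists + 4 zombies across (ferry there); 0 scientists + 4 zombies across (ferry back at the start); 0 scientists + 5 zombies across (ferry there); 0 scientists + 5 zombies across (ferry back at the start); 0 scientists + 6 zombies across (ferry there); 1 scientist + 1 zombie across (ferry there); 1 scientist + 1 zombie across (ferry back at the start); 2 scientists + 2 zombies across (ferry there). So no valid plan exists.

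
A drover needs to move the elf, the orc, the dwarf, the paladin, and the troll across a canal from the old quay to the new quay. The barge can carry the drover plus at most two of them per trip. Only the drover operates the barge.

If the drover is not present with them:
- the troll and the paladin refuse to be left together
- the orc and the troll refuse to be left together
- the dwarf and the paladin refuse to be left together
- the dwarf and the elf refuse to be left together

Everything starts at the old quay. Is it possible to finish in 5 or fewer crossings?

Counting alone: the drover can take at most 2 across per trip to the new quay, so moving all 5 needs at least 3 loaded trips out, with a return between consecutive ones — at least 5 crossings.
The safety rule pushes this higher. Following every safe sequence of crossings, the most of the 5 that can be at the new quay as the barge arrives there on crossing 5 is 4 — never all 5.
So the move cannot be finished within 5 crossings. (The shortest complete plan takes 7:)
1. Drover goes to the new quay with the dwarf and the troll.  [the old quay: the elf, the orc, the paladin | the new quay: the dwarf, the troll]
2. Drover goes back to the old quay alone.  [the old quay: the elf, the orc, the paladin | the new quay: the dwarf, the troll]
3. Drover goes to the new quay with the elf.  [the old quay: the orc, the paladin | the new quay: the dwarf, the elf, the troll]
4. Drover goes back to the old quay with the dwarf.  [the old quay: the dwarf, the orc, the paladin | the new quay: the elf, the troll]
5. Drover goes to the new quay with the orc and the paladin.  [the old quay: the dwarf | the new quay: the elf, the orc, the paladin, the troll]
6. Drover goes back to the old quay with the troll.  [the old quay: the dwarf, the troll | the new quay: the elf, the orc, the paladin]
7. Drover goes to the new quay with the dwarf and the troll.  [the old quay: — | the new quay: the dwarf, the elf, the orc, the paladin, the troll]

No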